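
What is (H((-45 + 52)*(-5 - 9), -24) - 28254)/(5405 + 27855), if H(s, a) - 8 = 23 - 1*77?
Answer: -1415/1663 ≈ -0.85087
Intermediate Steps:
H(s, a) = -46 (H(s, a) = 8 + (23 - 1*77) = 8 + (23 - 77) = 8 - 54 = -46)
(H((-45 + 52)*(-5 - 9), -24) - 28254)/(5405 + 27855) = (-46 - 28254)/(5405 + 27855) = -28300/33260 = -28300*1/33260 = -1415/1663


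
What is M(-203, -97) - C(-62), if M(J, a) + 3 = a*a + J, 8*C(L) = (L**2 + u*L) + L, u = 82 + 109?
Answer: 20421/2 ≈ 10211.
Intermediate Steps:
u = 191
C(L) = 24*L + L**2/8 (C(L) = ((L**2 + 191*L) + L)/8 = (L**2 + 192*L)/8 = 24*L + L**2/8)
M(J, a) = -3 + J + a**2 (M(J, a) = -3 + (a*a + J) = -3 + (a**2 + J) = -3 + (J + a**2) = -3 + J + a**2)
M(-203, -97) - C(-62) = (-3 - 203 + (-97)**2) - (-62)*(192 - 62)/8 = (-3 - 203 + 9409) - (-62)*130/8 = 9203 - 1*(-2015/2) = 9203 + 2015/2 = 20421/2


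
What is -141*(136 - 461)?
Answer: 45825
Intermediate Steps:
-141*(136 - 461) = -141*(-325) = 45825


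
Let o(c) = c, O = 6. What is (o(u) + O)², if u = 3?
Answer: 81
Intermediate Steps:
(o(u) + O)² = (3 + 6)² = 9² = 81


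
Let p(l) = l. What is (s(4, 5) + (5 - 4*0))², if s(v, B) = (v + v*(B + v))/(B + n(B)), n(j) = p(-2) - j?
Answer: 225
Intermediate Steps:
n(j) = -2 - j
s(v, B) = -v/2 - v*(B + v)/2 (s(v, B) = (v + v*(B + v))/(B + (-2 - B)) = (v + v*(B + v))/(-2) = (v + v*(B + v))*(-½) = -v/2 - v*(B + v)/2)
(s(4, 5) + (5 - 4*0))² = (-½*4*(1 + 5 + 4) + (5 - 4*0))² = (-½*4*10 + (5 + 0))² = (-20 + 5)² = (-15)² = 225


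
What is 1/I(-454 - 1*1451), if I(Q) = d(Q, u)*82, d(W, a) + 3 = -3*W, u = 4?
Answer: 1/468384 ≈ 2.1350e-6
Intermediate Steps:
d(W, a) = -3 - 3*W
I(Q) = -246 - 246*Q (I(Q) = (-3 - 3*Q)*82 = -246 - 246*Q)
1/I(-454 - 1*1451) = 1/(-246 - 246*(-454 - 1*1451)) = 1/(-246 - 246*(-454 - 1451)) = 1/(-246 - 246*(-1905)) = 1/(-246 + 468630) = 1/468384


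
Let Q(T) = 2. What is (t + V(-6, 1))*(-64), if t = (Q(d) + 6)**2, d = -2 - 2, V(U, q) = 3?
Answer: -4288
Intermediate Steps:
d = -4
t = 64 (t = (2 + 6)**2 = 8**2 = 64)
(t + V(-6, 1))*(-64) = (64 + 3)*(-64) = 67*(-64) = -4288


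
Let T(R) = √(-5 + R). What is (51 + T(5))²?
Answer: 2601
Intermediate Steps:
(51 + T(5))² = (51 + √(-5 + 5))² = (51 + √0)² = (51 + 0)² = 51² = 2601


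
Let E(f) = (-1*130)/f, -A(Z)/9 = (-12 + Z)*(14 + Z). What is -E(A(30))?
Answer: -65/3564 ≈ -0.018238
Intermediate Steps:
A(Z) = -9*(-12 + Z)*(14 + Z)
E(f) = -130/f
-E(A(30)) = -(-130)/(1512 - 18*30 - 9*30²) = -(-130)/(1512 - 540 - 9*900) = -(-130)/(1512 - 540 - 8100) = -(-130)/(-7128) = -(-130)*(-1)/7128 = -1*65/3564 = -65/3564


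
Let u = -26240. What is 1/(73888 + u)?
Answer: 1/47648 ≈ 2.0987e-5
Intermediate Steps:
1/(73888 + u) = 1/(73888 - 26240) = 1/47648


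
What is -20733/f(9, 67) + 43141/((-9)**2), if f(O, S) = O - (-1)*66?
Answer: 518734/2025 ≈ 256.17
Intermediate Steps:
f(O, S) = 66 + O (f(O, S) = O - 1*(-66) = O + 66 = 66 + O)
-20733/f(9, 67) + 43141/((-9)**2) = -20733/(66 + 9) + 43141/((-9)**2) = -20733/75 + 43141/81 = -20733*1/75 + 43141*(1/81) = -6911/25 + 43141/81 = 518734/2025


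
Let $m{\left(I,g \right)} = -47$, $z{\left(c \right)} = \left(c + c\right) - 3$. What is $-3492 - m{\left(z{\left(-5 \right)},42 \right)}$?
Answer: $-3445$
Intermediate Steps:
$z{\left(c \right)} = -3 + 2 c$ ($z{\left(c \right)} = 2 c - 3 = -3 + 2 c$)
$-3492 - m{\left(z{\left(-5 \right)},42 \right)} = -3492 - -47 = -3492 + 47 = -3445$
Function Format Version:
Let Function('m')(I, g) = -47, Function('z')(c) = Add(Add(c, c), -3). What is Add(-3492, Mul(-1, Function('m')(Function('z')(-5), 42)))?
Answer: -3445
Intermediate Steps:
Function('z')(c) = Add(-3, Mul(2, c)) (Function('z')(c) = Add(Mul(2, c), -3) = Add(-3, Mul(2, c)))
Add(-3492, Mul(-1, Function('m')(Function('z')(-5), 42))) = Add(-3492, Mul(-1, -47)) = Add(-3492, 47) = -3445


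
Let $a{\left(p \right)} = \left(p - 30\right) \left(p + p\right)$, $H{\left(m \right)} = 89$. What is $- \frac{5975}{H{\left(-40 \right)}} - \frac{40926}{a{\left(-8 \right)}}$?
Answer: $- \frac{191453}{1424} \approx -134.45$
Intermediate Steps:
$a{\left(p \right)} = 2 p \left(-30 + p\right)$ ($a{\left(p \right)} = \left(-30 + p\right) 2 p = 2 p \left(-30 + p\right)$)
$- \frac{5975}{H{\left(-40 \right)}} - \frac{40926}{a{\left(-8 \right)}} = - \frac{5975}{89} - \frac{40926}{2 \left(-8\right) \left(-30 - 8\right)} = \left(-5975\right) \frac{1}{89} - \frac{40926}{2 \left(-8\right) \left(-38\right)} = - \frac{5975}{89} - \frac{40926}{608} = - \frac{5975}{89} - \frac{1077}{16} = - \frac{191453}{1424}$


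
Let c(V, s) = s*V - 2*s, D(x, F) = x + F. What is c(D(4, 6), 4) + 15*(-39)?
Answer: -553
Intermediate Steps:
D(x, F) = F + x
c(V, s) = -2*s + V*s (c(V, s) = V*s - 2*s = -2*s + V*s)
c(D(4, 6), 4) + 15*(-39) = 4*(-2 + (6 + 4)) + 15*(-39) = 4*(-2 + 10) - 585 = 4*8 - 585 = 32 - 585 = -553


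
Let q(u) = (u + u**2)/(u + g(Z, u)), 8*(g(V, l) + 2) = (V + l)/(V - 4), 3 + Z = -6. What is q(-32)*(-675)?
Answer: 4642560/233 ≈ 19925.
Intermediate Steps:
Z = -9 (Z = -3 - 6 = -9)
g(V, l) = -2 + (V + l)/(8*(-4 + V)) (g(V, l) = -2 + ((V + l)/(V - 4))/8 = -2 + ((V + l)/(-4 + V))/8 = -2 + (V + l)/(8*(-4 + V)))
q(u) = (u + u**2)/(-199/104 + 103*u/104) (q(u) = (u + u**2)/(u + (64 + u - 15*(-9))/(8*(-4 - 9))) = (u + u**2)/(u + (1/8)*(64 + u + 135)/(-13)) = (u + u**2)/(u + (1/8)*(-1/13)*(199 + u)) = (u + u**2)/(u + (-199/104 - u/104)) = (u + u**2)/(-199/104 + 103*u/104))
q(-32)*(-675) = (104*(-32)*(1 - 32)/(-199 + 103*(-32)))*(-675) = (104*(-32)*(-31)/(-199 - 3296))*(-675) = (104*(-32)*(-31)/(-3495))*(-675) = (104*(-32)*(-1/3495)*(-31))*(-675) = -103168/3495*(-675) = 4642560/233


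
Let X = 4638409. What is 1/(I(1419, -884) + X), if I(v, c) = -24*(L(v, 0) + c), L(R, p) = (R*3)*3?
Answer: 1/4353121 ≈ 2.2972e-7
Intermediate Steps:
L(R, p) = 9*R (L(R, p) = (3*R)*3 = 9*R)
I(v, c) = -216*v - 24*c (I(v, c) = -24*(9*v + c) = -24*(c + 9*v) = -216*v - 24*c)
1/(I(1419, -884) + X) = 1/((-216*1419 - 24*(-884)) + 4638409) = 1/((-306504 + 21216) + 4638409) = 1/(-285288 + 4638409) = 1/4353121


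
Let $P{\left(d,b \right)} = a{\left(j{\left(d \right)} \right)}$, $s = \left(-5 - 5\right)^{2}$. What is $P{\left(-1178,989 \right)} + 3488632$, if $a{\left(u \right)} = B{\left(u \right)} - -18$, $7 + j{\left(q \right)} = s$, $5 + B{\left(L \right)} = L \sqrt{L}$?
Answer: $3488645 + 93 \sqrt{93} \approx 3.4895 \cdot 10^{6}$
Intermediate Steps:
$s = 100$ ($s = \left(-5 - 5\right)^{2} = \left(-10\right)^{2} = 100$)
$B{\left(L \right)} = -5 + L^{\frac{3}{2}}$ ($B{\left(L \right)} = -5 + L \sqrt{L} = -5 + L^{\frac{3}{2}}$)
$j{\left(q \right)} = 93$ ($j{\left(q \right)} = -7 + 100 = 93$)
$a{\left(u \right)} = 13 + u^{\frac{3}{2}}$ ($a{\left(u \right)} = \left(-5 + u^{\frac{3}{2}}\right) - -18 = \left(-5 + u^{\frac{3}{2}}\right) + 18 = 13 + u^{\frac{3}{2}}$)
$P{\left(d,b \right)} = 13 + 93 \sqrt{93}$ ($P{\left(d,b \right)} = 13 + 93^{\frac{3}{2}} = 13 + 93 \sqrt{93}$)
$P{\left(-1178,989 \right)} + 3488632 = \left(13 + 93 \sqrt{93}\right) + 3488632 = 3488645 + 93 \sqrt{93}$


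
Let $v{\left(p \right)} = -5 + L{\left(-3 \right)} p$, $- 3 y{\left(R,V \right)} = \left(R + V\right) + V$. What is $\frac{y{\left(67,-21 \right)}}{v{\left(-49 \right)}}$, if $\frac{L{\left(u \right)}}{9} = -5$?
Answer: $- \frac{1}{264} \approx -0.0037879$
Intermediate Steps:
$L{\left(u \right)} = -45$ ($L{\left(u \right)} = 9 \left(-5\right) = -45$)
$y{\left(R,V \right)} = - \frac{2 V}{3} - \frac{R}{3}$ ($y{\left(R,V \right)} = - \frac{\left(R + V\right) + V}{3} = - \frac{R + 2 V}{3} = - \frac{2 V}{3} - \frac{R}{3}$)
$v{\left(p \right)} = -5 - 45 p$
$\frac{y{\left(67,-21 \right)}}{v{\left(-49 \right)}} = \frac{\left(- \frac{2}{3}\right) \left(-21\right) - \frac{67}{3}}{-5 - -2205} = \frac{14 - \frac{67}{3}}{-5 + 2205} = - \frac{25}{3 \cdot 2200} = \left(- \frac{25}{3}\right) \frac{1}{2200} = - \frac{1}{264}$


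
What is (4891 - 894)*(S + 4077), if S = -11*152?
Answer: 9612785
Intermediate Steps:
S = -1672
(4891 - 894)*(S + 4077) = (4891 - 894)*(-1672 + 4077) = 3997*2405 = 9612785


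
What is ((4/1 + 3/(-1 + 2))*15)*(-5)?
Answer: -525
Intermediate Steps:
((4/1 + 3/(-1 + 2))*15)*(-5) = ((4*1 + 3/1)*15)*(-5) = ((4 + 3*1)*15)*(-5) = ((4 + 3)*15)*(-5) = (7*15)*(-5) = 105*(-5) = -525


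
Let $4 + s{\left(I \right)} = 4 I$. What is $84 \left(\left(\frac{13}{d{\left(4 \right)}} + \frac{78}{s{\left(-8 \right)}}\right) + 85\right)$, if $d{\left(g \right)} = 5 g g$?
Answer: $\frac{139433}{20} \approx 6971.6$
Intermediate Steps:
$d{\left(g \right)} = 5 g^{2}$
$s{\left(I \right)} = -4 + 4 I$
$84 \left(\left(\frac{13}{d{\left(4 \right)}} + \frac{78}{s{\left(-8 \right)}}\right) + 85\right) = 84 \left(\left(\frac{13}{5 \cdot 4^{2}} + \frac{78}{-4 + 4 \left(-8\right)}\right) + 85\right) = 84 \left(\left(\frac{13}{5 \cdot 16} + \frac{78}{-4 - 32}\right) + 85\right) = 84 \left(\left(\frac{13}{80} + \frac{78}{-36}\right) + 85\right) = 84 \left(\left(13 \cdot \frac{1}{80} + 78 \left(- \frac{1}{36}\right)\right) + 85\right) = 84 \left(\left(\frac{13}{80} - \frac{13}{6}\right) + 85\right) = 84 \left(- \frac{481}{240} + 85\right) = 84 \cdot \frac{19919}{240} = \frac{139433}{20}$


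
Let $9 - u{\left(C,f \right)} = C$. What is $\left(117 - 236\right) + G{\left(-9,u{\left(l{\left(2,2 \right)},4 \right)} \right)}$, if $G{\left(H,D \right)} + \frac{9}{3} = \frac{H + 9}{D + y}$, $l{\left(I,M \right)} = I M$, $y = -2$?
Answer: $-122$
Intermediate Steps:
$u{\left(C,f \right)} = 9 - C$
$G{\left(H,D \right)} = -3 + \frac{9 + H}{-2 + D}$ ($G{\left(H,D \right)} = -3 + \frac{H + 9}{D - 2} = -3 + \frac{9 + H}{-2 + D}$)
$\left(117 - 236\right) + G{\left(-9,u{\left(l{\left(2,2 \right)},4 \right)} \right)} = \left(117 - 236\right) + \frac{15 - 9 - 3 \left(9 - 2 \cdot 2\right)}{-2 + \left(9 - 2 \cdot 2\right)} = -119 + \frac{15 - 9 - 3 \left(9 - 4\right)}{-2 + \left(9 - 4\right)} = -119 + \frac{15 - 9 - 15}{-2 + 5} = -119 + \frac{15 - 9 - 15}{3} = -119 + \frac{1}{3} \left(-9\right) = -119 - 3 = -122$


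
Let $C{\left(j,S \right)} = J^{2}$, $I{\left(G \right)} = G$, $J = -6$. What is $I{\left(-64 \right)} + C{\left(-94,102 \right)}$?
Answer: $-28$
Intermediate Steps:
$C{\left(j,S \right)} = 36$ ($C{\left(j,S \right)} = \left(-6\right)^{2} = 36$)
$I{\left(-64 \right)} + C{\left(-94,102 \right)} = -64 + 36 = -28$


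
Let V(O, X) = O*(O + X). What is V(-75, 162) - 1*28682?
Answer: -35207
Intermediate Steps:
V(-75, 162) - 1*28682 = -75*(-75 + 162) - 1*28682 = -75*87 - 28682 = -6525 - 28682 = -35207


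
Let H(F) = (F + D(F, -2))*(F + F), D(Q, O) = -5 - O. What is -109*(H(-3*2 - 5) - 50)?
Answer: -28122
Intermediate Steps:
H(F) = 2*F*(-3 + F) (H(F) = (F + (-5 - 1*(-2)))*(F + F) = (F + (-5 + 2))*(2*F) = (F - 3)*(2*F) = (-3 + F)*(2*F) = 2*F*(-3 + F))
-109*(H(-3*2 - 5) - 50) = -109*(2*(-3*2 - 5)*(-3 + (-3*2 - 5)) - 50) = -109*(2*(-6 - 5)*(-3 + (-6 - 5)) - 50) = -109*(2*(-11)*(-3 - 11) - 50) = -109*(2*(-11)*(-14) - 50) = -109*(308 - 50) = -109*258 = -28122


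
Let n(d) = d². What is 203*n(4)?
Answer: 3248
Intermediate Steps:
203*n(4) = 203*4² = 203*16 = 3248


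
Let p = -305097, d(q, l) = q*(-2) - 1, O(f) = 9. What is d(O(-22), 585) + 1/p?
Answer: -5796844/305097 ≈ -19.000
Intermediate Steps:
d(q, l) = -1 - 2*q (d(q, l) = -2*q - 1 = -1 - 2*q)
d(O(-22), 585) + 1/p = (-1 - 2*9) + 1/(-305097) = (-1 - 18) - 1/305097 = -19 - 1/305097 = -5796844/305097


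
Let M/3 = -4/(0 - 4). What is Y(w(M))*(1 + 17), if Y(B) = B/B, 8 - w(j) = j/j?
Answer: 18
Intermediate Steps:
M = 3 (M = 3*(-4/(0 - 4)) = 3*(-4/(-4)) = 3*(-¼*(-4)) = 3*1 = 3)
w(j) = 7 (w(j) = 8 - j/j = 8 - 1*1 = 8 - 1 = 7)
Y(B) = 1
Y(w(M))*(1 + 17) = 1*(1 + 17) = 1*18 = 18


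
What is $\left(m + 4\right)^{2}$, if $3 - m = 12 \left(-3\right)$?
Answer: $1849$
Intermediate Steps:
$m = 39$ ($m = 3 - 12 \left(-3\right) = 3 - -36 = 3 + 36 = 39$)
$\left(m + 4\right)^{2} = \left(39 + 4\right)^{2} = 43^{2} = 1849$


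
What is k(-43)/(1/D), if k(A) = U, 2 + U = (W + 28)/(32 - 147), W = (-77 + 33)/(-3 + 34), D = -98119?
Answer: 780438526/3565 ≈ 2.1892e+5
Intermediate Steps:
W = -44/31 ≈ -1.4194
U = -7954/3565 (U = -2 + (-44/31 + 28)/(32 - 147) = -2 + (824/31)/(-115) = -2 + (824/31)*(-1/115) = -2 - 824/3565 = -7954/3565 ≈ -2.2311)
k(A) = -7954/3565
k(-43)/(1/D) = -7954/(3565*(1/(-98119))) = -7954/(3565*(-1/98119)) = -7954/3565*(-98119) = 780438526/3565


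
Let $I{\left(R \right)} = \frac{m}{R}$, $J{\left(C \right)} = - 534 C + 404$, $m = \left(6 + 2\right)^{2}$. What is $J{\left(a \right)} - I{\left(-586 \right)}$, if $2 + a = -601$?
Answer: $\frac{94464990}{293} \approx 3.2241 \cdot 10^{5}$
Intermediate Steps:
$a = -603$ ($a = -2 - 601 = -603$)
$m = 64$ ($m = 8^{2} = 64$)
$J{\left(C \right)} = 404 - 534 C$
$I{\left(R \right)} = \frac{64}{R}$
$J{\left(a \right)} - I{\left(-586 \right)} = \left(404 - -322002\right) - \frac{64}{-586} = \left(404 + 322002\right) - 64 \left(- \frac{1}{586}\right) = 322406 - - \frac{32}{293} = 322406 + \frac{32}{293} = \frac{94464990}{293}$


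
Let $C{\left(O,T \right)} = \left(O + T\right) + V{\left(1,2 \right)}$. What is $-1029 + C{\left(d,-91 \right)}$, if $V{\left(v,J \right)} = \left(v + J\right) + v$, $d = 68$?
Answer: $-1048$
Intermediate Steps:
$V{\left(v,J \right)} = J + 2 v$ ($V{\left(v,J \right)} = \left(J + v\right) + v = J + 2 v$)
$C{\left(O,T \right)} = 4 + O + T$ ($C{\left(O,T \right)} = \left(O + T\right) + \left(2 + 2 \cdot 1\right) = \left(O + T\right) + \left(2 + 2\right) = \left(O + T\right) + 4 = 4 + O + T$)
$-1029 + C{\left(d,-91 \right)} = -1029 + \left(4 + 68 - 91\right) = -1029 - 19 = -1048$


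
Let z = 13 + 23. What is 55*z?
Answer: 1980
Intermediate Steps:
z = 36
55*z = 55*36 = 1980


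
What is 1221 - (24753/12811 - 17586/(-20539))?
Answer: 13936612452/11440223 ≈ 1218.2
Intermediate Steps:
1221 - (24753/12811 - 17586/(-20539)) = 1221 - (24753*(1/12811) - 17586*(-1/20539)) = 1221 - (24753/12811 + 17586/20539) = 1221 - 1*31899831/11440223 = 1221 - 31899831/11440223 = 13936612452/11440223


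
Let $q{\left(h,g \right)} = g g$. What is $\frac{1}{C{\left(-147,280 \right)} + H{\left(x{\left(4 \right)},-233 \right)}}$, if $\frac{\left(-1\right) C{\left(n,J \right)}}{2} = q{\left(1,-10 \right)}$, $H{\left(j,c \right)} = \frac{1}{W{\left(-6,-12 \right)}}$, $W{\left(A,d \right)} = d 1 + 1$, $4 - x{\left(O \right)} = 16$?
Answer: $- \frac{11}{2201} \approx -0.0049977$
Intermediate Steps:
$x{\left(O \right)} = -12$ ($x{\left(O \right)} = 4 - 16 = -12$)
$W{\left(A,d \right)} = 1 + d$ ($W{\left(A,d \right)} = d + 1 = 1 + d$)
$q{\left(h,g \right)} = g^{2}$
$H{\left(j,c \right)} = - \frac{1}{11}$ ($H{\left(j,c \right)} = \frac{1}{1 - 12} = \frac{1}{-11} = - \frac{1}{11}$)
$C{\left(n,J \right)} = -200$ ($C{\left(n,J \right)} = - 2 \left(-10\right)^{2} = \left(-2\right) 100 = -200$)
$\frac{1}{C{\left(-147,280 \right)} + H{\left(x{\left(4 \right)},-233 \right)}} = \frac{1}{-200 - \frac{1}{11}} = \frac{1}{- \frac{2201}{11}} = - \frac{11}{2201}$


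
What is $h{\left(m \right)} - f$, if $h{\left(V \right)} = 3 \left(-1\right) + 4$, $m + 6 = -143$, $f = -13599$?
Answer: $13600$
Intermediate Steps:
$m = -149$ ($m = -6 - 143 = -149$)
$h{\left(V \right)} = 1$ ($h{\left(V \right)} = -3 + 4 = 1$)
$h{\left(m \right)} - f = 1 - -13599 = 1 + 13599 = 13600$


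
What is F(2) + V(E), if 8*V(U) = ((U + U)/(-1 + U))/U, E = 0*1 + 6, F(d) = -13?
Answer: -259/20 ≈ -12.950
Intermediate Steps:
E = 6 (E = 0 + 6 = 6)
V(U) = 1/(4*(-1 + U)) (V(U) = (((U + U)/(-1 + U))/U)/8 = (((2*U)/(-1 + U))/U)/8 = ((2*U/(-1 + U))/U)/8 = (2/(-1 + U))/8 = 1/(4*(-1 + U)))
F(2) + V(E) = -13 + 1/(4*(-1 + 6)) = -13 + (¼)/5 = -13 + (¼)*(⅕) = -13 + 1/20 = -259/20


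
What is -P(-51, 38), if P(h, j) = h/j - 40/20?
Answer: 127/38 ≈ 3.3421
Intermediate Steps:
P(h, j) = -2 + h/j (P(h, j) = h/j - 40*1/20 = h/j - 2 = -2 + h/j)
-P(-51, 38) = -(-2 - 51/38) = -1*(-127/38) = 127/38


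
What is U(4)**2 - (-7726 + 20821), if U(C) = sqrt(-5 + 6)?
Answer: -13094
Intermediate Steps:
U(C) = 1 (U(C) = sqrt(1) = 1)
U(4)**2 - (-7726 + 20821) = 1**2 - (-7726 + 20821) = 1 - 1*13095 = 1 - 13095 = -13094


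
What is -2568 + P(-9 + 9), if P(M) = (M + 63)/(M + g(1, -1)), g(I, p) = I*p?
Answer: -2631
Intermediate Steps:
P(M) = (63 + M)/(-1 + M) (P(M) = (M + 63)/(M + 1*(-1)) = (63 + M)/(M - 1) = (63 + M)/(-1 + M))
-2568 + P(-9 + 9) = -2568 + (63 + (-9 + 9))/(-1 + (-9 + 9)) = -2568 + (63 + 0)/(-1 + 0) = -2568 + 63/(-1) = -2568 - 1*63 = -2568 - 63 = -2631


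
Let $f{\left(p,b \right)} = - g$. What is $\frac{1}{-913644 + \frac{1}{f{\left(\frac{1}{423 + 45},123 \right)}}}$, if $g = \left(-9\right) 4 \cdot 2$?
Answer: $- \frac{72}{65782367} \approx -1.0945 \cdot 10^{-6}$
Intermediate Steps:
$g = -72$ ($g = \left(-36\right) 2 = -72$)
$f{\left(p,b \right)} = 72$ ($f{\left(p,b \right)} = \left(-1\right) \left(-72\right) = 72$)
$\frac{1}{-913644 + \frac{1}{f{\left(\frac{1}{423 + 45},123 \right)}}} = \frac{1}{-913644 + \frac{1}{72}} = \frac{1}{- \frac{65782367}{72}} = - \frac{72}{65782367}$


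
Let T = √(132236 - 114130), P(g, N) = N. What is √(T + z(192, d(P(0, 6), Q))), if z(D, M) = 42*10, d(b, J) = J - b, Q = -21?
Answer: √(420 + √18106) ≈ 23.549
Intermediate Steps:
z(D, M) = 420
T = √18106 ≈ 134.56
√(T + z(192, d(P(0, 6), Q))) = √(√18106 + 420) = √(420 + √18106)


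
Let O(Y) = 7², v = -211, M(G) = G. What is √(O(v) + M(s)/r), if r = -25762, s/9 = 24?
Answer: √8128696741/12881 ≈ 6.9994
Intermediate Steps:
s = 216 (s = 9*24 = 216)
O(Y) = 49
√(O(v) + M(s)/r) = √(49 + 216/(-25762)) = √(49 + 216*(-1/25762)) = √(49 - 108/12881) = √(631061/12881) = √8128696741/12881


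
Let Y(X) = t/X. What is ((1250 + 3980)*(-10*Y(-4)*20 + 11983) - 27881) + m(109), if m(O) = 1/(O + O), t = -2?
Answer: 13542205563/218 ≈ 6.2120e+7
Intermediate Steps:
Y(X) = -2/X
m(O) = 1/(2*O)
((1250 + 3980)*(-10*Y(-4)*20 + 11983) - 27881) + m(109) = ((1250 + 3980)*(-(-20)/(-4)*20 + 11983) - 27881) + (½)/109 = (5230*(-(-20)*(-1)/4*20 + 11983) - 27881) + (½)*(1/109) = (5230*(-10*½*20 + 11983) - 27881) + 1/218 = (5230*(-5*20 + 11983) - 27881) + 1/218 = (5230*(-100 + 11983) - 27881) + 1/218 = (5230*11883 - 27881) + 1/218 = (62148090 - 27881) + 1/218 = 62120209 + 1/218 = 13542205563/218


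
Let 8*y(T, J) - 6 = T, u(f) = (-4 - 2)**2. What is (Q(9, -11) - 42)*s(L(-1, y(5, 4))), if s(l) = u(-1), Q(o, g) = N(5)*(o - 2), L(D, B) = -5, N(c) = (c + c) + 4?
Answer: 2016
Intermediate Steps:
u(f) = 36 (u(f) = (-6)**2 = 36)
N(c) = 4 + 2*c (N(c) = 2*c + 4 = 4 + 2*c)
y(T, J) = 3/4 + T/8
Q(o, g) = -28 + 14*o (Q(o, g) = (4 + 2*5)*(o - 2) = (4 + 10)*(-2 + o) = 14*(-2 + o) = -28 + 14*o)
s(l) = 36
(Q(9, -11) - 42)*s(L(-1, y(5, 4))) = ((-28 + 14*9) - 42)*36 = ((-28 + 126) - 42)*36 = (98 - 42)*36 = 56*36 = 2016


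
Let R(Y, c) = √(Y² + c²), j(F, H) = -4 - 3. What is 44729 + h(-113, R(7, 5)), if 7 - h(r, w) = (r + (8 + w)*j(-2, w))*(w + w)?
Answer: 45772 + 338*√74 ≈ 48680.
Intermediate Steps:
j(F, H) = -7
h(r, w) = 7 - 2*w*(-56 + r - 7*w) (h(r, w) = 7 - (r + (8 + w)*(-7))*(w + w) = 7 - (r + (-56 - 7*w))*2*w = 7 - (-56 + r - 7*w)*2*w = 7 - 2*w*(-56 + r - 7*w))
44729 + h(-113, R(7, 5)) = 44729 + (7 + 14*(√(7² + 5²))² + 112*√(7² + 5²) - 2*(-113)*√(7² + 5²)) = 44729 + (7 + 14*(√(49 + 25))² + 112*√(49 + 25) - 2*(-113)*√(49 + 25)) = 44729 + (7 + 14*(√74)² + 112*√74 - 2*(-113)*√74) = 44729 + (7 + 14*74 + 112*√74 + 226*√74) = 44729 + (7 + 1036 + 112*√74 + 226*√74) = 44729 + (1043 + 338*√74) = 45772 + 338*√74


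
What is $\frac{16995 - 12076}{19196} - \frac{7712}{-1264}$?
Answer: $\frac{9641073}{1516484} \approx 6.3575$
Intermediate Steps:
$\frac{16995 - 12076}{19196} - \frac{7712}{-1264} = 4919 \cdot \frac{1}{19196} - - \frac{482}{79} = \frac{4919}{19196} + \frac{482}{79} = \frac{9641073}{1516484}$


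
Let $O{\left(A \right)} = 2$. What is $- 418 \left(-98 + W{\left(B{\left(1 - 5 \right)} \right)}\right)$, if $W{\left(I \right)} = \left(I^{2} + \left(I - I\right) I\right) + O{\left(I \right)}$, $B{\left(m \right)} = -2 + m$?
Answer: $25080$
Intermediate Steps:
$W{\left(I \right)} = 2 + I^{2}$ ($W{\left(I \right)} = \left(I^{2} + \left(I - I\right) I\right) + 2 = \left(I^{2} + 0 I\right) + 2 = \left(I^{2} + 0\right) + 2 = I^{2} + 2 = 2 + I^{2}$)
$- 418 \left(-98 + W{\left(B{\left(1 - 5 \right)} \right)}\right) = - 418 \left(-98 + \left(2 + \left(-2 + \left(1 - 5\right)\right)^{2}\right)\right) = - 418 \left(-98 + \left(2 + \left(-2 - 4\right)^{2}\right)\right) = - 418 \left(-98 + \left(2 + \left(-6\right)^{2}\right)\right) = - 418 \left(-98 + \left(2 + 36\right)\right) = - 418 \left(-98 + 38\right) = \left(-418\right) \left(-60\right) = 25080$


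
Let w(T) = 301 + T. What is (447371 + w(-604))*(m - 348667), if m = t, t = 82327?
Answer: -119072091120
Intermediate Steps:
m = 82327
(447371 + w(-604))*(m - 348667) = (447371 + (301 - 604))*(82327 - 348667) = (447371 - 303)*(-266340) = 447068*(-266340) = -119072091120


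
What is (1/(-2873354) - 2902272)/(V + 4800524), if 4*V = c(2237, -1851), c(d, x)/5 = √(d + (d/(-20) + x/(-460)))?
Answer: -7366033930203854424224/12183841714921591480161 + 83392548602890*√1126333/12183841714921591480161 ≈ -0.60457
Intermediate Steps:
c(d, x) = 5*√(-x/460 + 19*d/20) (c(d, x) = 5*√(d + (d/(-20) + x/(-460))) = 5*√(d + (d*(-1/20) + x*(-1/460))) = 5*√(d + (-d/20 - x/460)) = 5*√(-x/460 + 19*d/20))
V = 5*√1126333/92 (V = (√(-115*(-1851) + 50255*2237)/46)/4 = (√(212865 + 112420435)/46)/4 = (√112633300/46)/4 = ((10*√1126333)/46)/4 = (5*√1126333/23)/4 = 5*√1126333/92 ≈ 57.679)
(1/(-2873354) - 2902272)/(V + 4800524) = (1/(-2873354) - 2902272)/(5*√1126333/92 + 4800524) = (-1/2873354 - 2902272)/(4800524 + 5*√1126333/92) = -8339254860289/(2873354*(4800524 + 5*√1126333/92))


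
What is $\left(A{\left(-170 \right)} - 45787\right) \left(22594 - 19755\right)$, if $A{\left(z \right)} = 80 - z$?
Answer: $-129279543$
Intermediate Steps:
$\left(A{\left(-170 \right)} - 45787\right) \left(22594 - 19755\right) = \left(\left(80 - -170\right) - 45787\right) \left(22594 - 19755\right) = \left(\left(80 + 170\right) - 45787\right) 2839 = \left(250 - 45787\right) 2839 = \left(-45537\right) 2839 = -129279543$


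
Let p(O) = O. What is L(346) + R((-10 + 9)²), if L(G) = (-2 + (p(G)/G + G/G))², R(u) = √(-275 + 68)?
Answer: 3*I*√23 ≈ 14.387*I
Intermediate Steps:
R(u) = 3*I*√23 (R(u) = √(-207) = 3*I*√23)
L(G) = 0 (L(G) = (-2 + (G/G + G/G))² = (-2 + (1 + 1))² = (-2 + 2)² = 0² = 0)
L(346) + R((-10 + 9)²) = 0 + 3*I*√23 = 3*I*√23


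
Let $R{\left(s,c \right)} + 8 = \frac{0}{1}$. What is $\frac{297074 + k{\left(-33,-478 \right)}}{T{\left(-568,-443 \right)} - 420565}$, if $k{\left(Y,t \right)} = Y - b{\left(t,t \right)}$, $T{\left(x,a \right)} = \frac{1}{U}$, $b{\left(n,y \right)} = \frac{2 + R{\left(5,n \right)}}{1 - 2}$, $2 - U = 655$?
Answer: $- \frac{193963855}{274628946} \approx -0.70628$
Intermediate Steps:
$U = -653$ ($U = 2 - 655 = -653$)
$R{\left(s,c \right)} = -8$ ($R{\left(s,c \right)} = -8 + \frac{0}{1} = -8 + 0 \cdot 1 = -8 + 0 = -8$)
$b{\left(n,y \right)} = 6$ ($b{\left(n,y \right)} = \frac{2 - 8}{1 - 2} = - \frac{6}{-1} = \left(-6\right) \left(-1\right) = 6$)
$T{\left(x,a \right)} = - \frac{1}{653}$ ($T{\left(x,a \right)} = \frac{1}{-653} = - \frac{1}{653}$)
$k{\left(Y,t \right)} = -6 + Y$ ($k{\left(Y,t \right)} = Y - 6 = -6 + Y$)
$\frac{297074 + k{\left(-33,-478 \right)}}{T{\left(-568,-443 \right)} - 420565} = \frac{297074 - 39}{- \frac{1}{653} - 420565} = \frac{297074 - 39}{- \frac{274628946}{653}} = 297035 \left(- \frac{653}{274628946}\right) = - \frac{193963855}{274628946}$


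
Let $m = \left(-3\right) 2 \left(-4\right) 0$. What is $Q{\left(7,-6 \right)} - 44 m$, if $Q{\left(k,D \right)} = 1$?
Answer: $1$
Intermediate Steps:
$m = 0$ ($m = \left(-6\right) \left(-4\right) 0 = 24 \cdot 0 = 0$)
$Q{\left(7,-6 \right)} - 44 m = 1 - 0 = 1 + 0 = 1$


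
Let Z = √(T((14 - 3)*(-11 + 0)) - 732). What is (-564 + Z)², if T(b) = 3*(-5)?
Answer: 317349 - 3384*I*√83 ≈ 3.1735e+5 - 30830.0*I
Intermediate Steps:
T(b) = -15
Z = 3*I*√83 (Z = √(-15 - 732) = √(-747) = 3*I*√83 ≈ 27.331*I)
(-564 + Z)² = (-564 + 3*I*√83)²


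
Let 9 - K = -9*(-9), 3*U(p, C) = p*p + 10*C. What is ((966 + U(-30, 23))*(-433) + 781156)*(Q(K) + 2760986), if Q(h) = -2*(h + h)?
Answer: 1654953004256/3 ≈ 5.5165e+11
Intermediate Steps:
U(p, C) = p²/3 + 10*C/3 (U(p, C) = (p*p + 10*C)/3 = (p² + 10*C)/3 = p²/3 + 10*C/3)
K = -72 (K = 9 - (-9)*(-9) = 9 - 1*81 = 9 - 81 = -72)
Q(h) = -4*h
((966 + U(-30, 23))*(-433) + 781156)*(Q(K) + 2760986) = ((966 + ((⅓)*(-30)² + (10/3)*23))*(-433) + 781156)*(-4*(-72) + 2760986) = ((966 + ((⅓)*900 + 230/3))*(-433) + 781156)*(288 + 2760986) = ((966 + (300 + 230/3))*(-433) + 781156)*2761274 = ((966 + 1130/3)*(-433) + 781156)*2761274 = ((4028/3)*(-433) + 781156)*2761274 = (-1744124/3 + 781156)*2761274 = (599344/3)*2761274 = 1654953004256/3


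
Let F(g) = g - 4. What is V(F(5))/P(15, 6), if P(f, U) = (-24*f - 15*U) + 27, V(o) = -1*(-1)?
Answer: -1/423 ≈ -0.0023641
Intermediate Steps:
F(g) = -4 + g
V(o) = 1
P(f, U) = 27 - 24*f - 15*U
V(F(5))/P(15, 6) = 1/(27 - 24*15 - 15*6) = 1/(27 - 360 - 90) = 1/(-423) = 1*(-1/423) = -1/423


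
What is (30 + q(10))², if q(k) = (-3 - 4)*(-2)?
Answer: 1936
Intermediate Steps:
q(k) = 14 (q(k) = -7*(-2) = 14)
(30 + q(10))² = (30 + 14)² = 44² = 1936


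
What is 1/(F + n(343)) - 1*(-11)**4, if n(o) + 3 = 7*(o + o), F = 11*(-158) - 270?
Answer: -40863030/2791 ≈ -14641.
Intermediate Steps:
F = -2008 (F = -1738 - 270 = -2008)
n(o) = -3 + 14*o (n(o) = -3 + 7*(o + o) = -3 + 7*(2*o) = -3 + 14*o)
1/(F + n(343)) - 1*(-11)**4 = 1/(-2008 + (-3 + 14*343)) - 1*(-11)**4 = 1/(-2008 + (-3 + 4802)) - 1*14641 = 1/(-2008 + 4799) - 14641 = 1/2791 - 14641 = -40863030/2791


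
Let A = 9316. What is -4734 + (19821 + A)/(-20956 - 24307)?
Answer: -214304179/45263 ≈ -4734.6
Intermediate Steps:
-4734 + (19821 + A)/(-20956 - 24307) = -4734 + (19821 + 9316)/(-20956 - 24307) = -4734 + 29137/(-45263) = -4734 + 29137*(-1/45263) = -4734 - 29137/45263 = -214304179/45263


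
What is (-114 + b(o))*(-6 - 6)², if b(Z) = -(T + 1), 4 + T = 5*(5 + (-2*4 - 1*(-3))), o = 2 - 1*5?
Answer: -15984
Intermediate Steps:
o = -3 (o = 2 - 5 = -3)
T = -4 (T = -4 + 5*(5 + (-2*4 - 1*(-3))) = -4 + 5*(5 + (-8 + 3)) = -4 + 5*(5 - 5) = -4 + 5*0 = -4 + 0 = -4)
b(Z) = 3 (b(Z) = -(-4 + 1) = -1*(-3) = 3)
(-114 + b(o))*(-6 - 6)² = (-114 + 3)*(-6 - 6)² = -111*(-12)² = -111*144 = -15984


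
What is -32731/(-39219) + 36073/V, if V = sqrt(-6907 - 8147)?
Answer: 32731/39219 - 36073*I*sqrt(15054)/15054 ≈ 0.83457 - 294.01*I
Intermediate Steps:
V = I*sqrt(15054) (V = sqrt(-15054) = I*sqrt(15054) ≈ 122.69*I)
-32731/(-39219) + 36073/V = -32731/(-39219) + 36073/((I*sqrt(15054))) = -32731*(-1/39219) + 36073*(-I*sqrt(15054)/15054) = 32731/39219 - 36073*I*sqrt(15054)/15054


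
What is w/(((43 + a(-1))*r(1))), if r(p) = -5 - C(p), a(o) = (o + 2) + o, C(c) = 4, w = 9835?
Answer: -9835/387 ≈ -25.413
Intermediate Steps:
a(o) = 2 + 2*o (a(o) = (2 + o) + o = 2 + 2*o)
r(p) = -9 (r(p) = -5 - 1*4 = -5 - 4 = -9)
w/(((43 + a(-1))*r(1))) = 9835/(((43 + (2 + 2*(-1)))*(-9))) = 9835/(((43 + (2 - 2))*(-9))) = 9835/(((43 + 0)*(-9))) = 9835/((43*(-9))) = 9835/(-387) = 9835*(-1/387) = -9835/387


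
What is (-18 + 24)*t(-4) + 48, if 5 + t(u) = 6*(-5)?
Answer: -162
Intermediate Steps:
t(u) = -35 (t(u) = -5 + 6*(-5) = -5 - 30 = -35)
(-18 + 24)*t(-4) + 48 = (-18 + 24)*(-35) + 48 = 6*(-35) + 48 = -210 + 48 = -162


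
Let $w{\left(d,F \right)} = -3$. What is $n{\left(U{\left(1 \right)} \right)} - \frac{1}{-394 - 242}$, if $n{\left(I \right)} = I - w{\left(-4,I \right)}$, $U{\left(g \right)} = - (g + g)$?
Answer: $\frac{637}{636} \approx 1.0016$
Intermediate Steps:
$U{\left(g \right)} = - 2 g$
$n{\left(I \right)} = 3 + I$ ($n{\left(I \right)} = I - -3 = I + 3 = 3 + I$)
$n{\left(U{\left(1 \right)} \right)} - \frac{1}{-394 - 242} = \left(3 - 2\right) - \frac{1}{-394 - 242} = \left(3 - 2\right) - \frac{1}{-636} = 1 - - \frac{1}{636} = 1 + \frac{1}{636} = \frac{637}{636}$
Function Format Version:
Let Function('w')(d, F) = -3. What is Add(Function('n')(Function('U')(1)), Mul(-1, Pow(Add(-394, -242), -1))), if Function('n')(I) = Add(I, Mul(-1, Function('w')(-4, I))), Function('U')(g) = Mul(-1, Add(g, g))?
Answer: Rational(637, 636) ≈ 1.0016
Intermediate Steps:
Function('U')(g) = Mul(-2, g) (Function('U')(g) = Mul(-1, Mul(2, g)) = Mul(-2, g))
Function('n')(I) = Add(3, I) (Function('n')(I) = Add(I, Mul(-1, -3)) = Add(I, 3) = Add(3, I))
Add(Function('n')(Function('U')(1)), Mul(-1, Pow(Add(-394, -242), -1))) = Add(Add(3, Mul(-2, 1)), Mul(-1, Pow(Add(-394, -242), -1))) = Add(Add(3, -2), Mul(-1, Pow(-636, -1))) = Add(1, Mul(-1, Rational(-1, 636))) = Add(1, Rational(1, 636)) = Rational(637, 636)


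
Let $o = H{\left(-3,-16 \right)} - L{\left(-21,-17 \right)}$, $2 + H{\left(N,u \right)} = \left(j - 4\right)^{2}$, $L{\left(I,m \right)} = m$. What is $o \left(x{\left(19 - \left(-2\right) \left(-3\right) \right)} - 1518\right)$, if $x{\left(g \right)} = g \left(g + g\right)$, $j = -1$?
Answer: $-47200$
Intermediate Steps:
$H{\left(N,u \right)} = 23$ ($H{\left(N,u \right)} = -2 + \left(-1 - 4\right)^{2} = -2 + \left(-5\right)^{2} = -2 + 25 = 23$)
$x{\left(g \right)} = 2 g^{2}$ ($x{\left(g \right)} = g 2 g = 2 g^{2}$)
$o = 40$ ($o = 23 - -17 = 23 + 17 = 40$)
$o \left(x{\left(19 - \left(-2\right) \left(-3\right) \right)} - 1518\right) = 40 \left(2 \left(19 - \left(-2\right) \left(-3\right)\right)^{2} - 1518\right) = 40 \left(2 \left(19 - 6\right)^{2} - 1518\right) = 40 \left(2 \cdot 13^{2} - 1518\right) = 40 \left(2 \cdot 169 - 1518\right) = 40 \left(338 - 1518\right) = 40 \left(-1180\right) = -47200$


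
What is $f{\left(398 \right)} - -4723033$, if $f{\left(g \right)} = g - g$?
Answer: $4723033$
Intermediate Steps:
$f{\left(g \right)} = 0$
$f{\left(398 \right)} - -4723033 = 0 - -4723033 = 0 + 4723033 = 4723033$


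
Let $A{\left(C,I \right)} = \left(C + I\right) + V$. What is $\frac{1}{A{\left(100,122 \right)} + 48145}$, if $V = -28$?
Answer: $\frac{1}{48339} \approx 2.0687 \cdot 10^{-5}$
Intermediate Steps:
$A{\left(C,I \right)} = -28 + C + I$ ($A{\left(C,I \right)} = \left(C + I\right) - 28 = -28 + C + I$)
$\frac{1}{A{\left(100,122 \right)} + 48145} = \frac{1}{\left(-28 + 100 + 122\right) + 48145} = \frac{1}{194 + 48145} = \frac{1}{48339}$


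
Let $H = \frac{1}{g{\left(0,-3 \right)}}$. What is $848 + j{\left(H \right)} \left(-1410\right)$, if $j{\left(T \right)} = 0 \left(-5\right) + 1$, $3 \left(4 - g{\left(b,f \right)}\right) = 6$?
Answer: $-562$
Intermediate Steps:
$g{\left(b,f \right)} = 2$ ($g{\left(b,f \right)} = 4 - 2 = 2$)
$H = \frac{1}{2} \approx 0.5$
$j{\left(T \right)} = 1$ ($j{\left(T \right)} = 0 + 1 = 1$)
$848 + j{\left(H \right)} \left(-1410\right) = 848 + 1 \left(-1410\right) = 848 - 1410 = -562$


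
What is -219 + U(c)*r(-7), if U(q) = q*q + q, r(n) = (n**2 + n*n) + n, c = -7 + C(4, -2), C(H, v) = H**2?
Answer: 7971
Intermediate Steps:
c = 9 (c = -7 + 4**2 = -7 + 16 = 9)
r(n) = n + 2*n**2 (r(n) = (n**2 + n**2) + n = 2*n**2 + n = n + 2*n**2)
U(q) = q + q**2 (U(q) = q**2 + q = q + q**2)
-219 + U(c)*r(-7) = -219 + (9*(1 + 9))*(-7*(1 + 2*(-7))) = -219 + (9*10)*(-7*(1 - 14)) = -219 + 90*(-7*(-13)) = -219 + 90*91 = -219 + 8190 = 7971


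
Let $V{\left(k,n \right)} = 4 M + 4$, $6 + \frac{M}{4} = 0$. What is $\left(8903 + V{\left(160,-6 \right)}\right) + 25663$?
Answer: $34474$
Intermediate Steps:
$M = -24$ ($M = -24 + 4 \cdot 0 = -24 + 0 = -24$)
$V{\left(k,n \right)} = -92$ ($V{\left(k,n \right)} = 4 \left(-24\right) + 4 = -96 + 4 = -92$)
$\left(8903 + V{\left(160,-6 \right)}\right) + 25663 = \left(8903 - 92\right) + 25663 = 8811 + 25663 = 34474$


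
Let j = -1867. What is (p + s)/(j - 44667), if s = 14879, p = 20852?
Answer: -35731/46534 ≈ -0.76785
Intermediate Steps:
(p + s)/(j - 44667) = (20852 + 14879)/(-1867 - 44667) = 35731/(-46534) = 35731*(-1/46534) = -35731/46534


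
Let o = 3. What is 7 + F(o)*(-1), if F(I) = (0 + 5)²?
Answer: -18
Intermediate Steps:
F(I) = 25 (F(I) = 5² = 25)
7 + F(o)*(-1) = 7 + 25*(-1) = 7 - 25 = -18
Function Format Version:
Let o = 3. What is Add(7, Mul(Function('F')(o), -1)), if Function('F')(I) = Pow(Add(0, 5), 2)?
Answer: -18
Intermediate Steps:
Function('F')(I) = 25 (Function('F')(I) = Pow(5, 2) = 25)
Add(7, Mul(Function('F')(o), -1)) = Add(7, Mul(25, -1)) = Add(7, -25) = -18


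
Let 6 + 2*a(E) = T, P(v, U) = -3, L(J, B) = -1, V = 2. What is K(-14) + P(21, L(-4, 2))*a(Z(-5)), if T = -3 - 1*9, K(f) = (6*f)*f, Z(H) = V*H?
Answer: 1203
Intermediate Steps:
Z(H) = 2*H
K(f) = 6*f**2
T = -12 (T = -3 - 9 = -12)
a(E) = -9 (a(E) = -3 + (1/2)*(-12) = -3 - 6 = -9)
K(-14) + P(21, L(-4, 2))*a(Z(-5)) = 6*(-14)**2 - 3*(-9) = 6*196 + 27 = 1176 + 27 = 1203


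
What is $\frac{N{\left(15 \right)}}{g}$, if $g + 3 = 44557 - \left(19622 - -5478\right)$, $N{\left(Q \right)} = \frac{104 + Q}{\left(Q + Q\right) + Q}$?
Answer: $\frac{119}{875430} \approx 0.00013593$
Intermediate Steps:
$N{\left(Q \right)} = \frac{104 + Q}{3 Q}$ ($N{\left(Q \right)} = \frac{104 + Q}{2 Q + Q} = \frac{104 + Q}{3 Q}$)
$g = 19454$ ($g = -3 + \left(44557 - \left(19622 - -5478\right)\right) = -3 + \left(44557 - \left(19622 + 5478\right)\right) = -3 + \left(44557 - 25100\right) = -3 + 19457 = 19454$)
$\frac{N{\left(15 \right)}}{g} = \frac{\frac{1}{3} \cdot \frac{1}{15} \left(104 + 15\right)}{19454} = \frac{1}{3} \cdot \frac{1}{15} \cdot 119 \cdot \frac{1}{19454} = \frac{119}{45} \cdot \frac{1}{19454} = \frac{119}{875430}$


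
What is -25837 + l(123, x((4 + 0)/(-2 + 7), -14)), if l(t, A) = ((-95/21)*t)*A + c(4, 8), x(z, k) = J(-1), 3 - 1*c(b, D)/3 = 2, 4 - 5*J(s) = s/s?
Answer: -183175/7 ≈ -26168.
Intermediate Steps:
J(s) = 3/5 (J(s) = 4/5 - s/(5*s) = 4/5 - 1/5*1 = 4/5 - 1/5 = 3/5)
c(b, D) = 3 (c(b, D) = 9 - 3*2 = 9 - 6 = 3)
x(z, k) = 3/5
l(t, A) = 3 - 95*A*t/21 (l(t, A) = ((-95/21)*t)*A + 3 = ((-95*1/21)*t)*A + 3 = (-95*t/21)*A + 3 = -95*A*t/21 + 3 = 3 - 95*A*t/21)
-25837 + l(123, x((4 + 0)/(-2 + 7), -14)) = -25837 + (3 - 95/21*3/5*123) = -25837 + (3 - 2337/7) = -25837 - 2316/7 = -183175/7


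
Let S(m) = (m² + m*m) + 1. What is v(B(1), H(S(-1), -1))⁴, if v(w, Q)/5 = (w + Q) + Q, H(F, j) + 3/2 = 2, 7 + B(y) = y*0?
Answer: 810000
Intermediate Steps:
S(m) = 1 + 2*m² (S(m) = (m² + m²) + 1 = 2*m² + 1 = 1 + 2*m²)
B(y) = -7 (B(y) = -7 + y*0 = -7 + 0 = -7)
H(F, j) = ½ (H(F, j) = -3/2 + 2 = ½)
v(w, Q) = 5*w + 10*Q (v(w, Q) = 5*((w + Q) + Q) = 5*((Q + w) + Q) = 5*(w + 2*Q) = 5*w + 10*Q)
v(B(1), H(S(-1), -1))⁴ = (5*(-7) + 10*(½))⁴ = (-35 + 5)⁴ = (-30)⁴ = 810000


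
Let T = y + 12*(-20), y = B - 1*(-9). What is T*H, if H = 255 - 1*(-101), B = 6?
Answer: -80100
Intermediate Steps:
H = 356 (H = 255 + 101 = 356)
y = 15 (y = 6 - 1*(-9) = 6 + 9 = 15)
T = -225 (T = 15 + 12*(-20) = 15 - 240 = -225)
T*H = -225*356 = -80100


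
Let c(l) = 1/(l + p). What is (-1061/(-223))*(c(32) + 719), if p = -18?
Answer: 10681087/3122 ≈ 3421.2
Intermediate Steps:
c(l) = 1/(-18 + l) (c(l) = 1/(l - 18) = 1/(-18 + l))
(-1061/(-223))*(c(32) + 719) = (-1061/(-223))*(1/(-18 + 32) + 719) = (-1061*(-1/223))*(1/14 + 719) = 1061*(1/14 + 719)/223 = (1061/223)*(10067/14) = 10681087/3122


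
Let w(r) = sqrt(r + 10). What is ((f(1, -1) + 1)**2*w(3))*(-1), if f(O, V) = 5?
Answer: -36*sqrt(13) ≈ -129.80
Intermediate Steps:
w(r) = sqrt(10 + r)
((f(1, -1) + 1)**2*w(3))*(-1) = ((5 + 1)**2*sqrt(10 + 3))*(-1) = (6**2*sqrt(13))*(-1) = (36*sqrt(13))*(-1) = -36*sqrt(13)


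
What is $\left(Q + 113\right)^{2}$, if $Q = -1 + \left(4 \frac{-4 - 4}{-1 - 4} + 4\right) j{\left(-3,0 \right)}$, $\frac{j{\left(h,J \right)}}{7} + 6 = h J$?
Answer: $\frac{2637376}{25} \approx 1.055 \cdot 10^{5}$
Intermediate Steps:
$j{\left(h,J \right)} = -42 + 7 J h$ ($j{\left(h,J \right)} = -42 + 7 h J = -42 + 7 J h$)
$Q = - \frac{2189}{5}$ ($Q = -1 + \left(4 \frac{-4 - 4}{-1 - 4} + 4\right) \left(-42 + 7 \cdot 0 \left(-3\right)\right) = -1 + \left(4 \left(- \frac{8}{-5}\right) + 4\right) \left(-42 + 0\right) = -1 + \left(4 \left(\left(-8\right) \left(- \frac{1}{5}\right)\right) + 4\right) \left(-42\right) = -1 + \left(4 \cdot \frac{8}{5} + 4\right) \left(-42\right) = -1 + \left(\frac{32}{5} + 4\right) \left(-42\right) = -1 + \frac{52}{5} \left(-42\right) = -1 - \frac{2184}{5} = - \frac{2189}{5} \approx -437.8$)
$\left(Q + 113\right)^{2} = \left(- \frac{2189}{5} + 113\right)^{2} = \left(- \frac{1624}{5}\right)^{2} = \frac{2637376}{25}$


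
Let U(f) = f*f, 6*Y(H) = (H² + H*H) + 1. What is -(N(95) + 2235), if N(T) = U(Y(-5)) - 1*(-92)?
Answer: -9597/4 ≈ -2399.3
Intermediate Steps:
Y(H) = ⅙ + H²/3 (Y(H) = ((H² + H*H) + 1)/6 = ((H² + H²) + 1)/6 = (2*H² + 1)/6 = (1 + 2*H²)/6 = ⅙ + H²/3)
U(f) = f²
N(T) = 657/4 (N(T) = (⅙ + (⅓)*(-5)²)² - 1*(-92) = (⅙ + (⅓)*25)² + 92 = (⅙ + 25/3)² + 92 = (17/2)² + 92 = 289/4 + 92 = 657/4)
-(N(95) + 2235) = -(657/4 + 2235) = -1*9597/4 = -9597/4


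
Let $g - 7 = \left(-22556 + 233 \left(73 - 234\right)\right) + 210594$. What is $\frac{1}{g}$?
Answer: $\frac{1}{150532} \approx 6.6431 \cdot 10^{-6}$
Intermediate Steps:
$g = 150532$ ($g = 7 + \left(\left(-22556 + 233 \left(73 - 234\right)\right) + 210594\right) = 7 + \left(\left(-22556 + 233 \left(-161\right)\right) + 210594\right) = 7 + \left(\left(-22556 - 37513\right) + 210594\right) = 7 + \left(-60069 + 210594\right) = 7 + 150525 = 150532$)
$\frac{1}{g} = \frac{1}{150532}$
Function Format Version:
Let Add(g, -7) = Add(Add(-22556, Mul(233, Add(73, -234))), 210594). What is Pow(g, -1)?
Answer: Rational(1, 150532) ≈ 6.6431e-6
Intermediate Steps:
g = 150532 (g = Add(7, Add(Add(-22556, Mul(233, Add(73, -234))), 210594)) = Add(7, Add(Add(-22556, Mul(233, -161)), 210594)) = Add(7, Add(Add(-22556, -37513), 210594)) = Add(7, Add(-60069, 210594)) = Add(7, 150525) = 150532)
Pow(g, -1) = Pow(150532, -1) = Rational(1, 150532)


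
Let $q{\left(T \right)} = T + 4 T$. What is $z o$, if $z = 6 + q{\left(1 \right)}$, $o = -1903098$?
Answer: $-20934078$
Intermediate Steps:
$q{\left(T \right)} = 5 T$
$z = 11$ ($z = 6 + 5 \cdot 1 = 6 + 5 = 11$)
$z o = 11 \left(-1903098\right) = -20934078$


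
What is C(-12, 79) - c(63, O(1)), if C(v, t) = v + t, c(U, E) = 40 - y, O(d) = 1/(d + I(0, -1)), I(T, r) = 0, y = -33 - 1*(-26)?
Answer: 20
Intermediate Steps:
y = -7 (y = -33 + 26 = -7)
O(d) = 1/d (O(d) = 1/(d + 0) = 1/d)
c(U, E) = 47 (c(U, E) = 40 - 1*(-7) = 40 + 7 = 47)
C(v, t) = t + v
C(-12, 79) - c(63, O(1)) = (79 - 12) - 1*47 = 67 - 47 = 20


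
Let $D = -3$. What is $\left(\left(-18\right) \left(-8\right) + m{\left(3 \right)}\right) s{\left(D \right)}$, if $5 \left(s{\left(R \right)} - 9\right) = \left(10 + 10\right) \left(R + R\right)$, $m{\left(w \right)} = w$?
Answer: $-2205$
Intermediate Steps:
$s{\left(R \right)} = 9 + 8 R$ ($s{\left(R \right)} = 9 + \frac{\left(10 + 10\right) \left(R + R\right)}{5} = 9 + \frac{20 \cdot 2 R}{5} = 9 + \frac{40 R}{5} = 9 + 8 R$)
$\left(\left(-18\right) \left(-8\right) + m{\left(3 \right)}\right) s{\left(D \right)} = \left(\left(-18\right) \left(-8\right) + 3\right) \left(9 + 8 \left(-3\right)\right) = \left(144 + 3\right) \left(9 - 24\right) = 147 \left(-15\right) = -2205$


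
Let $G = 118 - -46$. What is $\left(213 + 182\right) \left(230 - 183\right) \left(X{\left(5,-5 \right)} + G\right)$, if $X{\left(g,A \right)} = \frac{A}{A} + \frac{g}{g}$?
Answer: $3081790$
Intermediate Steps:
$X{\left(g,A \right)} = 2$ ($X{\left(g,A \right)} = 1 + 1 = 2$)
$G = 164$ ($G = 118 + 46 = 164$)
$\left(213 + 182\right) \left(230 - 183\right) \left(X{\left(5,-5 \right)} + G\right) = \left(213 + 182\right) \left(230 - 183\right) \left(2 + 164\right) = 395 \cdot 47 \cdot 166 = 395 \cdot 7802 = 3081790$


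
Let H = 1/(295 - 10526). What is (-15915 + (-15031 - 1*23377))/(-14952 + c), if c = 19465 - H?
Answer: -555778613/46172504 ≈ -12.037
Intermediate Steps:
H = -1/10231 (H = 1/(-10231) = -1/10231 ≈ -9.7742e-5)
c = 199146416/10231 (c = 19465 - 1*(-1/10231) = 19465 + 1/10231 = 199146416/10231 ≈ 19465.)
(-15915 + (-15031 - 1*23377))/(-14952 + c) = (-15915 + (-15031 - 1*23377))/(-14952 + 199146416/10231) = (-15915 + (-15031 - 23377))/(46172504/10231) = (-15915 - 38408)*(10231/46172504) = -54323*10231/46172504 = -555778613/46172504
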